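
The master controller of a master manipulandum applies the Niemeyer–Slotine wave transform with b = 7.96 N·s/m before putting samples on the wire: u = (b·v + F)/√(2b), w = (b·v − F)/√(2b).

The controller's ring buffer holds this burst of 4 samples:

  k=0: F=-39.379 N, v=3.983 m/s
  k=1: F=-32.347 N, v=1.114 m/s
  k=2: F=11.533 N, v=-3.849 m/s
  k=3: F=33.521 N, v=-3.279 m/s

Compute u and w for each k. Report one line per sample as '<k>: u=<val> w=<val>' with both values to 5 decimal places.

k=0: b·v=7.96×3.983=31.70468; √(2b)=3.98999; u=(31.70468+(-39.379))/3.98999=-1.92339, w=(31.70468−(-39.379))/3.98999=17.81551
k=1: b·v=7.96×1.114=8.86744; √(2b)=3.98999; u=(8.86744+(-32.347))/3.98999=-5.88462, w=(8.86744−(-32.347))/3.98999=10.32947
k=2: b·v=7.96×(-3.849)=-30.63804; √(2b)=3.98999; u=(-30.63804+11.533)/3.98999=-4.78825, w=(-30.63804−11.533)/3.98999=-10.56922
k=3: b·v=7.96×(-3.279)=-26.10084; √(2b)=3.98999; u=(-26.10084+33.521)/3.98999=1.85970, w=(-26.10084−33.521)/3.98999=-14.94286

0: u=-1.92339 w=17.81551
1: u=-5.88462 w=10.32947
2: u=-4.78825 w=-10.56922
3: u=1.85970 w=-14.94286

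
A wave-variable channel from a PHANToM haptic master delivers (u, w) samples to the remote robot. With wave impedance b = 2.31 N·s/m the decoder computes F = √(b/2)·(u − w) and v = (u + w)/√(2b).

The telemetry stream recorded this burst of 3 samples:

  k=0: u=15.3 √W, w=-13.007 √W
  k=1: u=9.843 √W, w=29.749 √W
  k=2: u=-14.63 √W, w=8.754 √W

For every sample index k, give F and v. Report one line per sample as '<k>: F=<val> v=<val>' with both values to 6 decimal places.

k=0: u−w=28.307000, u+w=2.293000; √(b/2)=1.074709, √(2b)=2.149419; F=1.074709×28.307=30.421795, v=2.293000/2.149419=1.066800
k=1: u−w=-19.906000, u+w=39.592000; √(b/2)=1.074709, √(2b)=2.149419; F=1.074709×(-19.906)=-21.393163, v=39.592000/2.149419=18.419865
k=2: u−w=-23.384000, u+w=-5.876000; √(b/2)=1.074709, √(2b)=2.149419; F=1.074709×(-23.384)=-25.131001, v=-5.876000/2.149419=-2.733763

0: F=30.421795 v=1.066800
1: F=-21.393163 v=18.419865
2: F=-25.131001 v=-2.733763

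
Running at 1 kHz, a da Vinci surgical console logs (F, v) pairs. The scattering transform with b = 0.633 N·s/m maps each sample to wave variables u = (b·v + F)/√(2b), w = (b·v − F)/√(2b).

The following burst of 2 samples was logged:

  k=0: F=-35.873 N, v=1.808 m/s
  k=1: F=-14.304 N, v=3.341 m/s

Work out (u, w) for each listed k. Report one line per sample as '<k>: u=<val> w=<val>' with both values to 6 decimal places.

0: u=-30.865237 w=32.899539
1: u=-10.833193 w=14.592374

k=0: b·v=0.633×1.808=1.144464; √(2b)=1.125167; u=(1.144464+(-35.873))/1.125167=-30.865237, w=(1.144464−(-35.873))/1.125167=32.899539
k=1: b·v=0.633×3.341=2.114853; √(2b)=1.125167; u=(2.114853+(-14.304))/1.125167=-10.833193, w=(2.114853−(-14.304))/1.125167=14.592374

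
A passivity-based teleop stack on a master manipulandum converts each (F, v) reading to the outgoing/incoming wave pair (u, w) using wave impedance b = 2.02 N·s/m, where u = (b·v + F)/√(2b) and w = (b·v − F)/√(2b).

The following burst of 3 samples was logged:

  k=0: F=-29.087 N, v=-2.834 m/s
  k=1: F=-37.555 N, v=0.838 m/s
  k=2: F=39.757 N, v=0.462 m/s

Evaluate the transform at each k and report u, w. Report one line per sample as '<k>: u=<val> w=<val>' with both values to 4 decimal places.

k=0: b·v=2.02×(-2.834)=-5.7247; √(2b)=2.0100; u=(-5.7247+(-29.087))/2.0100=-17.3195, w=(-5.7247−(-29.087))/2.0100=11.6232
k=1: b·v=2.02×0.838=1.6928; √(2b)=2.0100; u=(1.6928+(-37.555))/2.0100=-17.8421, w=(1.6928−(-37.555))/2.0100=19.5265
k=2: b·v=2.02×0.462=0.9332; √(2b)=2.0100; u=(0.9332+39.757)/2.0100=20.2442, w=(0.9332−39.757)/2.0100=-19.3155

0: u=-17.3195 w=11.6232
1: u=-17.8421 w=19.5265
2: u=20.2442 w=-19.3155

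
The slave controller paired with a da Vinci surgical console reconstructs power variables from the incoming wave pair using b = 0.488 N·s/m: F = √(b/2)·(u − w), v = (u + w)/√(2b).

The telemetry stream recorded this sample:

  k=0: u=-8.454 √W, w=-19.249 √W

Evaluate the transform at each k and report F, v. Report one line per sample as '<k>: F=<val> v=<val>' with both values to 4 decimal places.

k=0: u−w=10.7950, u+w=-27.7030; √(b/2)=0.4940, √(2b)=0.9879; F=0.4940×10.795=5.3323, v=-27.7030/0.9879=-28.0415

0: F=5.3323 v=-28.0415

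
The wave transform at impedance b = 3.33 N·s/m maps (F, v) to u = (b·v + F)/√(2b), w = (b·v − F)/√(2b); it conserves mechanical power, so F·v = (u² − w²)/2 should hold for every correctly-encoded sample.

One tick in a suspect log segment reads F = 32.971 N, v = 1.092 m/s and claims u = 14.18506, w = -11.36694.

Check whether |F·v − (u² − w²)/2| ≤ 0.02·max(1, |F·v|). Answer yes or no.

yes

F·v = 32.971×1.092 = 36.0043 W.
(u² − w²)/2 = (201.2159 − 129.2073)/2 = 36.0043 W.
|Δ| = 0.0000;  2% of max(1, |F·v|) = 0.7201.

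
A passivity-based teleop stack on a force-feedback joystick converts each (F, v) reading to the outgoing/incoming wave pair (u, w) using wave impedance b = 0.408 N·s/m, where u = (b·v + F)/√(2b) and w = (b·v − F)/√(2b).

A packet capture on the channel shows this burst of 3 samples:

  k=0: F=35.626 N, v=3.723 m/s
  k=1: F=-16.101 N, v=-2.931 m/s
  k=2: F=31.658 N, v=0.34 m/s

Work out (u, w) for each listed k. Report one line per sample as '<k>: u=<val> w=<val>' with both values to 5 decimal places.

0: u=41.12019 w=-37.75710
1: u=-19.14793 w=16.50028
2: u=35.19956 w=-34.89243

k=0: b·v=0.408×3.723=1.51898; √(2b)=0.90333; u=(1.51898+35.626)/0.90333=41.12019, w=(1.51898−35.626)/0.90333=-37.75710
k=1: b·v=0.408×(-2.931)=-1.19585; √(2b)=0.90333; u=(-1.19585+(-16.101))/0.90333=-19.14793, w=(-1.19585−(-16.101))/0.90333=16.50028
k=2: b·v=0.408×0.34=0.13872; √(2b)=0.90333; u=(0.13872+31.658)/0.90333=35.19956, w=(0.13872−31.658)/0.90333=-34.89243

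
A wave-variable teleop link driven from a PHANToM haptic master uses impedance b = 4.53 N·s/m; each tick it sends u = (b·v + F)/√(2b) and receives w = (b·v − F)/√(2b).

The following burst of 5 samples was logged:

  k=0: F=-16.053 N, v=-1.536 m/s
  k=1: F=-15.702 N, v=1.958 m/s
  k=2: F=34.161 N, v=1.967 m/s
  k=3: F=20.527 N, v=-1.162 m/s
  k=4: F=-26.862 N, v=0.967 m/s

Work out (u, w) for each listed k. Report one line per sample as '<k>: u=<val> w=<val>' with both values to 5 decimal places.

k=0: b·v=4.53×(-1.536)=-6.95808; √(2b)=3.00998; u=(-6.95808+(-16.053))/3.00998=-7.64492, w=(-6.95808−(-16.053))/3.00998=3.02158
k=1: b·v=4.53×1.958=8.86974; √(2b)=3.00998; u=(8.86974+(-15.702))/3.00998=-2.26987, w=(8.86974−(-15.702))/3.00998=8.16341
k=2: b·v=4.53×1.967=8.91051; √(2b)=3.00998; u=(8.91051+34.161)/3.00998=14.30955, w=(8.91051−34.161)/3.00998=-8.38891
k=3: b·v=4.53×(-1.162)=-5.26386; √(2b)=3.00998; u=(-5.26386+20.527)/3.00998=5.07084, w=(-5.26386−20.527)/3.00998=-8.56844
k=4: b·v=4.53×0.967=4.38051; √(2b)=3.00998; u=(4.38051+(-26.862))/3.00998=-7.46897, w=(4.38051−(-26.862))/3.00998=10.37963

0: u=-7.64492 w=3.02158
1: u=-2.26987 w=8.16341
2: u=14.30955 w=-8.38891
3: u=5.07084 w=-8.56844
4: u=-7.46897 w=10.37963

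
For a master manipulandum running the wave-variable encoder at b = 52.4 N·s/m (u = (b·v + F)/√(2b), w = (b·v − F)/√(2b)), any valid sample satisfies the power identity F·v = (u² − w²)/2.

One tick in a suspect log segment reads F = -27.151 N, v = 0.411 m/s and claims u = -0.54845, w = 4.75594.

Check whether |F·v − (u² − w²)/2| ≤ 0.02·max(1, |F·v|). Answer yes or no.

F·v = (-27.151)×0.411 = -11.1591 W.
(u² − w²)/2 = (0.3008 − 22.6190)/2 = -11.1591 W.
|Δ| = 0.0000;  2% of max(1, |F·v|) = 0.2232.

yes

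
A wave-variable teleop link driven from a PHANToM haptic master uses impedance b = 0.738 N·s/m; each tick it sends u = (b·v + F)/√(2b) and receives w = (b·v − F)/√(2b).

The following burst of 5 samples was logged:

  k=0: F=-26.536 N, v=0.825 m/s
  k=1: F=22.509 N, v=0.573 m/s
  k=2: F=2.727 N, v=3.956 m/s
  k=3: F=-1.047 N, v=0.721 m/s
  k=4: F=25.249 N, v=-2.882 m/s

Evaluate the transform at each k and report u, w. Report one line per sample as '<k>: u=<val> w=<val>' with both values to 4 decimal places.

k=0: b·v=0.738×0.825=0.6089; √(2b)=1.2149; u=(0.6089+(-26.536))/1.2149=-21.3408, w=(0.6089−(-26.536))/1.2149=22.3431
k=1: b·v=0.738×0.573=0.4229; √(2b)=1.2149; u=(0.4229+22.509)/1.2149=18.8754, w=(0.4229−22.509)/1.2149=-18.1793
k=2: b·v=0.738×3.956=2.9195; √(2b)=1.2149; u=(2.9195+2.727)/1.2149=4.6477, w=(2.9195−2.727)/1.2149=0.1585
k=3: b·v=0.738×0.721=0.5321; √(2b)=1.2149; u=(0.5321+(-1.047))/1.2149=-0.4238, w=(0.5321−(-1.047))/1.2149=1.2998
k=4: b·v=0.738×(-2.882)=-2.1269; √(2b)=1.2149; u=(-2.1269+25.249)/1.2149=19.0320, w=(-2.1269−25.249)/1.2149=-22.5333

0: u=-21.3408 w=22.3431
1: u=18.8754 w=-18.1793
2: u=4.6477 w=0.1585
3: u=-0.4238 w=1.2998
4: u=19.0320 w=-22.5333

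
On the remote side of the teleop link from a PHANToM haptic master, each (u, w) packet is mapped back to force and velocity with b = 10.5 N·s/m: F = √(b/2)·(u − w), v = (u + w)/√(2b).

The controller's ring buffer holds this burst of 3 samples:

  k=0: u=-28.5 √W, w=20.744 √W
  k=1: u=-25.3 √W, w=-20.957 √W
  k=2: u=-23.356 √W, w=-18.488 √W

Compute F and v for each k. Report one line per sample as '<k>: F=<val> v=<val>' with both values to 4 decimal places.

0: F=-112.8322 v=-1.6925
1: F=-9.9511 v=-10.0941
2: F=-11.1540 v=-9.1311

k=0: u−w=-49.2440, u+w=-7.7560; √(b/2)=2.2913, √(2b)=4.5826; F=2.2913×(-49.244)=-112.8322, v=-7.7560/4.5826=-1.6925
k=1: u−w=-4.3430, u+w=-46.2570; √(b/2)=2.2913, √(2b)=4.5826; F=2.2913×(-4.343)=-9.9511, v=-46.2570/4.5826=-10.0941
k=2: u−w=-4.8680, u+w=-41.8440; √(b/2)=2.2913, √(2b)=4.5826; F=2.2913×(-4.868)=-11.1540, v=-41.8440/4.5826=-9.1311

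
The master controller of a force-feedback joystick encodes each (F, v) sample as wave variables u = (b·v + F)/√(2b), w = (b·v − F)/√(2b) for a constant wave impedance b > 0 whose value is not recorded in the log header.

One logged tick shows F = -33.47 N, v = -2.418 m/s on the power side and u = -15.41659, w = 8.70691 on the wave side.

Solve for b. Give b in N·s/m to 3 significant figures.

u + w = -6.7097;  u + w = √(2b)·v, so √(2b) = -6.7097/(-2.418) = 2.7749.
b = (√(2b))²/2 = 7.7000/2 = 3.8500.
(Check via u − w = 2F/√(2b): u − w = -24.1235, 2F/√(2b) = -24.1235.)

b = 3.85 N·s/m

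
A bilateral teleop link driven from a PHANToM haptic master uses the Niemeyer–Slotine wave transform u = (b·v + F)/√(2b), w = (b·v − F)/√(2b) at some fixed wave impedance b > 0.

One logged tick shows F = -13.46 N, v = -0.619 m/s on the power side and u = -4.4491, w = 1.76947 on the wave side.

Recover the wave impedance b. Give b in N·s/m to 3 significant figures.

b = 9.37 N·s/m

u + w = -2.6796;  u + w = √(2b)·v, so √(2b) = -2.6796/(-0.619) = 4.3290.
b = (√(2b))²/2 = 18.7399/2 = 9.3700.
(Check via u − w = 2F/√(2b): u − w = -6.2186, 2F/√(2b) = -6.2186.)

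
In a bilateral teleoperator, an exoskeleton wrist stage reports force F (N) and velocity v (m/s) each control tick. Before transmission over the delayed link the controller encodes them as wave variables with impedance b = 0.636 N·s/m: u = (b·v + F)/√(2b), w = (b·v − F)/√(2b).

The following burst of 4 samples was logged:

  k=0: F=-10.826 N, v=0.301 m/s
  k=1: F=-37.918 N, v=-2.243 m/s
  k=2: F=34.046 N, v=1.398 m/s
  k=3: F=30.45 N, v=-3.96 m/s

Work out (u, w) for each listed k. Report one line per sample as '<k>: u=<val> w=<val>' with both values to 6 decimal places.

0: u=-9.429228 w=9.768705
1: u=-34.885183 w=32.355461
2: u=30.975533 w=-29.398827
3: u=24.765652 w=-29.231858

k=0: b·v=0.636×0.301=0.191436; √(2b)=1.127830; u=(0.191436+(-10.826))/1.127830=-9.429228, w=(0.191436−(-10.826))/1.127830=9.768705
k=1: b·v=0.636×(-2.243)=-1.426548; √(2b)=1.127830; u=(-1.426548+(-37.918))/1.127830=-34.885183, w=(-1.426548−(-37.918))/1.127830=32.355461
k=2: b·v=0.636×1.398=0.889128; √(2b)=1.127830; u=(0.889128+34.046)/1.127830=30.975533, w=(0.889128−34.046)/1.127830=-29.398827
k=3: b·v=0.636×(-3.96)=-2.518560; √(2b)=1.127830; u=(-2.518560+30.45)/1.127830=24.765652, w=(-2.518560−30.45)/1.127830=-29.231858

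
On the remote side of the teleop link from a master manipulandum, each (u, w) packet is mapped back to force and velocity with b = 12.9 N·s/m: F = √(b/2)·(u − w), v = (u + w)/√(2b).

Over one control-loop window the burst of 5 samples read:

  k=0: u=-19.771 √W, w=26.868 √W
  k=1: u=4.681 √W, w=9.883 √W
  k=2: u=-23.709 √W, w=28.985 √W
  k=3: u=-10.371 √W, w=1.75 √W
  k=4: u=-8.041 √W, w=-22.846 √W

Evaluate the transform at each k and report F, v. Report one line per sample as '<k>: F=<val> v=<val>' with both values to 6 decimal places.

0: F=-118.448370 v=1.397221
1: F=-13.211441 v=2.867285
2: F=-133.826162 v=1.038711
3: F=-30.783522 v=-1.697258
4: F=37.600037 v=-6.080872

k=0: u−w=-46.639000, u+w=7.097000; √(b/2)=2.539685, √(2b)=5.079370; F=2.539685×(-46.639)=-118.448370, v=7.097000/5.079370=1.397221
k=1: u−w=-5.202000, u+w=14.564000; √(b/2)=2.539685, √(2b)=5.079370; F=2.539685×(-5.202)=-13.211441, v=14.564000/5.079370=2.867285
k=2: u−w=-52.694000, u+w=5.276000; √(b/2)=2.539685, √(2b)=5.079370; F=2.539685×(-52.694)=-133.826162, v=5.276000/5.079370=1.038711
k=3: u−w=-12.121000, u+w=-8.621000; √(b/2)=2.539685, √(2b)=5.079370; F=2.539685×(-12.121)=-30.783522, v=-8.621000/5.079370=-1.697258
k=4: u−w=14.805000, u+w=-30.887000; √(b/2)=2.539685, √(2b)=5.079370; F=2.539685×14.805=37.600037, v=-30.887000/5.079370=-6.080872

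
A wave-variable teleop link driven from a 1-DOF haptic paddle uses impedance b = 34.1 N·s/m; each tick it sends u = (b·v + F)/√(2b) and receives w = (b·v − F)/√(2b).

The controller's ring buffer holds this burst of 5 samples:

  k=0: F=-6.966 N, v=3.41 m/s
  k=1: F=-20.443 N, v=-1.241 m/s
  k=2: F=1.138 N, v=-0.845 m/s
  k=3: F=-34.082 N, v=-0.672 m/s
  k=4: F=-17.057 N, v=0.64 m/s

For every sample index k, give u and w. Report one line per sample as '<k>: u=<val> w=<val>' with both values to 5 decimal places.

0: u=13.23694 w=14.92396
1: u=-7.59973 w=-2.64885
2: u=-3.35134 w=-3.62694
3: u=-6.90178 w=1.35219
4: u=0.57724 w=4.70810

k=0: b·v=34.1×3.41=116.28100; √(2b)=8.25833; u=(116.28100+(-6.966))/8.25833=13.23694, w=(116.28100−(-6.966))/8.25833=14.92396
k=1: b·v=34.1×(-1.241)=-42.31810; √(2b)=8.25833; u=(-42.31810+(-20.443))/8.25833=-7.59973, w=(-42.31810−(-20.443))/8.25833=-2.64885
k=2: b·v=34.1×(-0.845)=-28.81450; √(2b)=8.25833; u=(-28.81450+1.138)/8.25833=-3.35134, w=(-28.81450−1.138)/8.25833=-3.62694
k=3: b·v=34.1×(-0.672)=-22.91520; √(2b)=8.25833; u=(-22.91520+(-34.082))/8.25833=-6.90178, w=(-22.91520−(-34.082))/8.25833=1.35219
k=4: b·v=34.1×0.64=21.82400; √(2b)=8.25833; u=(21.82400+(-17.057))/8.25833=0.57724, w=(21.82400−(-17.057))/8.25833=4.70810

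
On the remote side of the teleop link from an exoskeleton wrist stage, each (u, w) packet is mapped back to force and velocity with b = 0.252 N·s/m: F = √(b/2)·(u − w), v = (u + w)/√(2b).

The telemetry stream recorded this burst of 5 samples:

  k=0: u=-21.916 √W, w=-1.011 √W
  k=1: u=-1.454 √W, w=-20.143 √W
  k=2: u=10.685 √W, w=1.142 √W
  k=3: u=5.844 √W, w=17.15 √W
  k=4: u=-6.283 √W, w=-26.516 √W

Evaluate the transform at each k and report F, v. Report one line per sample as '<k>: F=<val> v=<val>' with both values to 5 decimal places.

0: F=-7.42054 v=-32.29475
1: F=6.63394 v=-30.42133
2: F=3.38743 v=16.65940
3: F=-4.01323 v=32.38913
4: F=7.18200 v=-46.20036

k=0: u−w=-20.90500, u+w=-22.92700; √(b/2)=0.35496, √(2b)=0.70993; F=0.35496×(-20.905)=-7.42054, v=-22.92700/0.70993=-32.29475
k=1: u−w=18.68900, u+w=-21.59700; √(b/2)=0.35496, √(2b)=0.70993; F=0.35496×18.689=6.63394, v=-21.59700/0.70993=-30.42133
k=2: u−w=9.54300, u+w=11.82700; √(b/2)=0.35496, √(2b)=0.70993; F=0.35496×9.543=3.38743, v=11.82700/0.70993=16.65940
k=3: u−w=-11.30600, u+w=22.99400; √(b/2)=0.35496, √(2b)=0.70993; F=0.35496×(-11.306)=-4.01323, v=22.99400/0.70993=32.38913
k=4: u−w=20.23300, u+w=-32.79900; √(b/2)=0.35496, √(2b)=0.70993; F=0.35496×20.233=7.18200, v=-32.79900/0.70993=-46.20036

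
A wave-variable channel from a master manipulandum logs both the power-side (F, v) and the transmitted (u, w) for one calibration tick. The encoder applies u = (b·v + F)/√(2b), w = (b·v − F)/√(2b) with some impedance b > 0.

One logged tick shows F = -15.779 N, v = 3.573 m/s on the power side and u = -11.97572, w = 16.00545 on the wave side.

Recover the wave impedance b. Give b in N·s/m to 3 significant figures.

u + w = 4.02973;  u + w = √(2b)·v, so √(2b) = 4.02973/3.573 = 1.12783.
b = (√(2b))²/2 = 1.27200/2 = 0.63600.
(Check via u − w = 2F/√(2b): u − w = -27.98117, 2F/√(2b) = -27.98121.)

b = 0.636 N·s/m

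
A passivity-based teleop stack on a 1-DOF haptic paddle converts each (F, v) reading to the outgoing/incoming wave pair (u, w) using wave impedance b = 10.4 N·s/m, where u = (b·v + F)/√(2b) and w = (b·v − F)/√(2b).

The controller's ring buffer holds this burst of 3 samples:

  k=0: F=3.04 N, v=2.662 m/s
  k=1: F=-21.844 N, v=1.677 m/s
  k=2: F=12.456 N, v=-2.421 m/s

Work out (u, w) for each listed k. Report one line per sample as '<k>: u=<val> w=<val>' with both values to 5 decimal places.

0: u=6.73686 w=5.40373
1: u=-0.96547 w=8.61376
2: u=-2.78957 w=-8.25189

k=0: b·v=10.4×2.662=27.68480; √(2b)=4.56070; u=(27.68480+3.04)/4.56070=6.73686, w=(27.68480−3.04)/4.56070=5.40373
k=1: b·v=10.4×1.677=17.44080; √(2b)=4.56070; u=(17.44080+(-21.844))/4.56070=-0.96547, w=(17.44080−(-21.844))/4.56070=8.61376
k=2: b·v=10.4×(-2.421)=-25.17840; √(2b)=4.56070; u=(-25.17840+12.456)/4.56070=-2.78957, w=(-25.17840−12.456)/4.56070=-8.25189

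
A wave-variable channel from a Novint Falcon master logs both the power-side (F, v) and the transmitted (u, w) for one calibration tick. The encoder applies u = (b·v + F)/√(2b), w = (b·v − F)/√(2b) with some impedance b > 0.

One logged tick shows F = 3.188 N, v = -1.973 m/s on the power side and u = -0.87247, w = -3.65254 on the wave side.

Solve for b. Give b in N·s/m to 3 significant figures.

b = 2.63 N·s/m

u + w = -4.5250;  u + w = √(2b)·v, so √(2b) = -4.5250/(-1.973) = 2.2935.
b = (√(2b))²/2 = 5.2600/2 = 2.6300.
(Check via u − w = 2F/√(2b): u − w = 2.7801, 2F/√(2b) = 2.7801.)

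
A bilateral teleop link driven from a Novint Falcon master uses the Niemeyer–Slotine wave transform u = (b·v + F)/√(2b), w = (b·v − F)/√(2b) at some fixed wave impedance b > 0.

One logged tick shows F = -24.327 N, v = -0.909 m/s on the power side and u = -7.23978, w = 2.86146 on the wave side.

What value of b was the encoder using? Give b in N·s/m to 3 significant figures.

u + w = -4.37832;  u + w = √(2b)·v, so √(2b) = -4.37832/(-0.909) = 4.81663.
b = (√(2b))²/2 = 23.19996/2 = 11.59998.
(Check via u − w = 2F/√(2b): u − w = -10.10124, 2F/√(2b) = -10.10125.)

b = 11.6 N·s/m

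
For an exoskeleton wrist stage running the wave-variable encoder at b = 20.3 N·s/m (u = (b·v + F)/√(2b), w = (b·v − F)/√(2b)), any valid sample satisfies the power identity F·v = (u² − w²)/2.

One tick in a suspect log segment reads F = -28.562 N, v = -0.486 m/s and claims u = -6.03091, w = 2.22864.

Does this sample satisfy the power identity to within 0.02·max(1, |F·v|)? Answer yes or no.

no

F·v = (-28.562)×(-0.486) = 13.88113 W.
(u² − w²)/2 = (36.37188 − 4.96684)/2 = 15.70252 W.
|Δ| = 1.82139;  2% of max(1, |F·v|) = 0.27762.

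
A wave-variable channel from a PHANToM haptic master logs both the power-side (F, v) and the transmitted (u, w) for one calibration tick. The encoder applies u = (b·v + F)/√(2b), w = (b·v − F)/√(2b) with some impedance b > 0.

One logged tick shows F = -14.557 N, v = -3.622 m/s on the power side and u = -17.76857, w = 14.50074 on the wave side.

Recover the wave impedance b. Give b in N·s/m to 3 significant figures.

u + w = -3.26783;  u + w = √(2b)·v, so √(2b) = -3.26783/(-3.622) = 0.90222.
b = (√(2b))²/2 = 0.81400/2 = 0.40700.
(Check via u − w = 2F/√(2b): u − w = -32.26931, 2F/√(2b) = -32.26940.)

b = 0.407 N·s/m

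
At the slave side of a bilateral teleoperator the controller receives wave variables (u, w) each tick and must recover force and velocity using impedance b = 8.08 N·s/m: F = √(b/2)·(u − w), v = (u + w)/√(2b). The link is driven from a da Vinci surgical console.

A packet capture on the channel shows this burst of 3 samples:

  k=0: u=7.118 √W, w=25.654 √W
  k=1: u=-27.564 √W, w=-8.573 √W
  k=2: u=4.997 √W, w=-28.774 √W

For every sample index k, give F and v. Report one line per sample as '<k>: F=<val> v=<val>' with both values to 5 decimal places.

0: F=-37.25690 v=8.15234
1: F=-38.17144 v=-8.98941
2: F=67.87887 v=-5.91475

k=0: u−w=-18.53600, u+w=32.77200; √(b/2)=2.00998, √(2b)=4.01995; F=2.00998×(-18.536)=-37.25690, v=32.77200/4.01995=8.15234
k=1: u−w=-18.99100, u+w=-36.13700; √(b/2)=2.00998, √(2b)=4.01995; F=2.00998×(-18.991)=-38.17144, v=-36.13700/4.01995=-8.98941
k=2: u−w=33.77100, u+w=-23.77700; √(b/2)=2.00998, √(2b)=4.01995; F=2.00998×33.771=67.87887, v=-23.77700/4.01995=-5.91475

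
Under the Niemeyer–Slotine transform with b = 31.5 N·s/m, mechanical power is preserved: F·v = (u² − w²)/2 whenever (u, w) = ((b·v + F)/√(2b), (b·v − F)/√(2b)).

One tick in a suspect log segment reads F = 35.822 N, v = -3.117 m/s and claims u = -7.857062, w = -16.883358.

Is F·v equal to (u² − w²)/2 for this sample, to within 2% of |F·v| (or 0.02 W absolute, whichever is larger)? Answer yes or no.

F·v = 35.822×(-3.117) = -111.657174 W.
(u² − w²)/2 = (61.733423 − 285.047777)/2 = -111.657177 W.
|Δ| = 0.000003;  2% of max(1, |F·v|) = 2.233143.

yes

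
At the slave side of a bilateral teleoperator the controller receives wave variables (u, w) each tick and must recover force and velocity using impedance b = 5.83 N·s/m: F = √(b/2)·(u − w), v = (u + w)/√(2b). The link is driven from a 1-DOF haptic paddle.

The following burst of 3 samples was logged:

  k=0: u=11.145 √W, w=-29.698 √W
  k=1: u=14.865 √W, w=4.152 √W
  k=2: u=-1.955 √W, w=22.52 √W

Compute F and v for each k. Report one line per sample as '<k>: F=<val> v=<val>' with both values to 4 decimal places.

k=0: u−w=40.8430, u+w=-18.5530; √(b/2)=1.7073, √(2b)=3.4147; F=1.7073×40.843=69.7328, v=-18.5530/3.4147=-5.4333
k=1: u−w=10.7130, u+w=19.0170; √(b/2)=1.7073, √(2b)=3.4147; F=1.7073×10.713=18.2907, v=19.0170/3.4147=5.5692
k=2: u−w=-24.4750, u+w=20.5650; √(b/2)=1.7073, √(2b)=3.4147; F=1.7073×(-24.475)=-41.7871, v=20.5650/3.4147=6.0225

0: F=69.7328 v=-5.4333
1: F=18.2907 v=5.5692
2: F=-41.7871 v=6.0225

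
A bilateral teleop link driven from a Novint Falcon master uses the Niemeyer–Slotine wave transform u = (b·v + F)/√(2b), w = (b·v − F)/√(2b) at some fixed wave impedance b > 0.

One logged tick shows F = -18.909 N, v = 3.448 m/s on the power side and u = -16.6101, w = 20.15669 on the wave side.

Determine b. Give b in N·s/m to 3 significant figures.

u + w = 3.5466;  u + w = √(2b)·v, so √(2b) = 3.5466/3.448 = 1.0286.
b = (√(2b))²/2 = 1.0580/2 = 0.5290.
(Check via u − w = 2F/√(2b): u − w = -36.7668, 2F/√(2b) = -36.7667.)

b = 0.529 N·s/m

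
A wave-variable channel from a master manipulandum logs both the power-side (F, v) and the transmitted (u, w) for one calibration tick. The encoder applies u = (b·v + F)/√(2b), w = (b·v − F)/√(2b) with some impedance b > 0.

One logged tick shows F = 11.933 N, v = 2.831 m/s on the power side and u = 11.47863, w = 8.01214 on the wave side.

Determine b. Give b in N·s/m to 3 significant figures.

u + w = 19.49077;  u + w = √(2b)·v, so √(2b) = 19.49077/2.831 = 6.88477.
b = (√(2b))²/2 = 47.39999/2 = 23.70000.
(Check via u − w = 2F/√(2b): u − w = 3.46649, 2F/√(2b) = 3.46649.)

b = 23.7 N·s/m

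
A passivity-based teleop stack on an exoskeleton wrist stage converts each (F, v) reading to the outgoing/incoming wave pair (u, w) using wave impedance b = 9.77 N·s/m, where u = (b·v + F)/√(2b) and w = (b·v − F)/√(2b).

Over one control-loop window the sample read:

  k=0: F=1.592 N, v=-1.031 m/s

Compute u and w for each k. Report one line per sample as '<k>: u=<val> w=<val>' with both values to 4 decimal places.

0: u=-1.9186 w=-2.6389

k=0: b·v=9.77×(-1.031)=-10.0729; √(2b)=4.4204; u=(-10.0729+1.592)/4.4204=-1.9186, w=(-10.0729−1.592)/4.4204=-2.6389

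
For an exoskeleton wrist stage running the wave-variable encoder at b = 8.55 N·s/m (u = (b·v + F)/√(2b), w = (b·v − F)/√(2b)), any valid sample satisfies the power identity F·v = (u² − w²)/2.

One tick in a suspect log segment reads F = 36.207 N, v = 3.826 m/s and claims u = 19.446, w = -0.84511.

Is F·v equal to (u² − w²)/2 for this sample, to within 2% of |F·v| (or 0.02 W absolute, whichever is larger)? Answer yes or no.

no

F·v = 36.207×3.826 = 138.5280 W.
(u² − w²)/2 = (378.1469 − 0.7142)/2 = 188.7164 W.
|Δ| = 50.1884;  2% of max(1, |F·v|) = 2.7706.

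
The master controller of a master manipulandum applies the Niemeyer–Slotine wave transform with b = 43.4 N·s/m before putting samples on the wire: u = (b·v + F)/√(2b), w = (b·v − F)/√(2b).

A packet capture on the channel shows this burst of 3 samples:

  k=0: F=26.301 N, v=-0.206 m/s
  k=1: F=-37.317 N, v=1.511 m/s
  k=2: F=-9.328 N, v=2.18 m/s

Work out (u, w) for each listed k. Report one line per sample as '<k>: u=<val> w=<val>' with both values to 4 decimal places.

k=0: b·v=43.4×(-0.206)=-8.9404; √(2b)=9.3167; u=(-8.9404+26.301)/9.3167=1.8634, w=(-8.9404−26.301)/9.3167=-3.7826
k=1: b·v=43.4×1.511=65.5774; √(2b)=9.3167; u=(65.5774+(-37.317))/9.3167=3.0333, w=(65.5774−(-37.317))/9.3167=11.0441
k=2: b·v=43.4×2.18=94.6120; √(2b)=9.3167; u=(94.6120+(-9.328))/9.3167=9.1539, w=(94.6120−(-9.328))/9.3167=11.1564

0: u=1.8634 w=-3.7826
1: u=3.0333 w=11.0441
2: u=9.1539 w=11.1564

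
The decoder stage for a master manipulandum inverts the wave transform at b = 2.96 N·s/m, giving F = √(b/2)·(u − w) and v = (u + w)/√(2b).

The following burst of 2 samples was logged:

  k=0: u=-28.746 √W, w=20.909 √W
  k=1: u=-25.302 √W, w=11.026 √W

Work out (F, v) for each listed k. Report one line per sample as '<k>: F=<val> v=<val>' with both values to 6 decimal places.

k=0: u−w=-49.655000, u+w=-7.837000; √(b/2)=1.216553, √(2b)=2.433105; F=1.216553×(-49.655)=-60.407915, v=-7.837000/2.433105=-3.220987
k=1: u−w=-36.328000, u+w=-14.276000; √(b/2)=1.216553, √(2b)=2.433105; F=1.216553×(-36.328)=-44.194919, v=-14.276000/2.433105=-5.867400

0: F=-60.407915 v=-3.220987
1: F=-44.194919 v=-5.867400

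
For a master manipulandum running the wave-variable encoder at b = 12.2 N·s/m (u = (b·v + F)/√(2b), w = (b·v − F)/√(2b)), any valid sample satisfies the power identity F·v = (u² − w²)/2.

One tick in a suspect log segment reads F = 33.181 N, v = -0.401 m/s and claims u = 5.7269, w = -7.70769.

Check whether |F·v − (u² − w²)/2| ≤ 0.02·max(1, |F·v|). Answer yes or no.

F·v = 33.181×(-0.401) = -13.30558 W.
(u² − w²)/2 = (32.79738 − 59.40849)/2 = -13.30555 W.
|Δ| = 0.00003;  2% of max(1, |F·v|) = 0.26611.

yes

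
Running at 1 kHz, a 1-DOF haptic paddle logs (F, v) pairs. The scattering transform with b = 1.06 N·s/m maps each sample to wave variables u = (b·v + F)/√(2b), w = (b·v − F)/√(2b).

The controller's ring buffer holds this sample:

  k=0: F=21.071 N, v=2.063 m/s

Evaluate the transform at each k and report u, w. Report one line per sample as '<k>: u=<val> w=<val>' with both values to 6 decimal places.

0: u=15.973509 w=-12.969736

k=0: b·v=1.06×2.063=2.186780; √(2b)=1.456022; u=(2.186780+21.071)/1.456022=15.973509, w=(2.186780−21.071)/1.456022=-12.969736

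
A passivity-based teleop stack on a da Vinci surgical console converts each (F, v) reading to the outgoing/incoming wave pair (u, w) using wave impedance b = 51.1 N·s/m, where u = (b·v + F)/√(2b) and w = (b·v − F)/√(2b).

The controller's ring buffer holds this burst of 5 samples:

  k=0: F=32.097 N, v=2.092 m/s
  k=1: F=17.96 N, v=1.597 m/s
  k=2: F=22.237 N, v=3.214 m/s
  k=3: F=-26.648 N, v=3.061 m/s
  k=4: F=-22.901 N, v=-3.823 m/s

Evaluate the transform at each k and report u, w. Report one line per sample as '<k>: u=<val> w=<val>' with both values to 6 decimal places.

k=0: b·v=51.1×2.092=106.901200; √(2b)=10.109402; u=(106.901200+32.097)/10.109402=13.749399, w=(106.901200−32.097)/10.109402=7.399469
k=1: b·v=51.1×1.597=81.606700; √(2b)=10.109402; u=(81.606700+17.96)/10.109402=9.848921, w=(81.606700−17.96)/10.109402=6.295793
k=2: b·v=51.1×3.214=164.235400; √(2b)=10.109402; u=(164.235400+22.237)/10.109402=18.445444, w=(164.235400−22.237)/10.109402=14.046173
k=3: b·v=51.1×3.061=156.417100; √(2b)=10.109402; u=(156.417100+(-26.648))/10.109402=12.836477, w=(156.417100−(-26.648))/10.109402=18.108401
k=4: b·v=51.1×(-3.823)=-195.355300; √(2b)=10.109402; u=(-195.355300+(-22.901))/10.109402=-21.589438, w=(-195.355300−(-22.901))/10.109402=-17.058804

0: u=13.749399 w=7.399469
1: u=9.848921 w=6.295793
2: u=18.445444 w=14.046173
3: u=12.836477 w=18.108401
4: u=-21.589438 w=-17.058804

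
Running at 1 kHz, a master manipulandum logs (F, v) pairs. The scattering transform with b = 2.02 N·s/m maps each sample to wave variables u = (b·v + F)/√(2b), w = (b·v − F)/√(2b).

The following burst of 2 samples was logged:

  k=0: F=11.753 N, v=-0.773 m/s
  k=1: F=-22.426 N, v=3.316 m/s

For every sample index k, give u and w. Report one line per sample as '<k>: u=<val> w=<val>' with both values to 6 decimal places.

0: u=5.070481 w=-6.624191
1: u=-7.824813 w=14.489891

k=0: b·v=2.02×(-0.773)=-1.561460; √(2b)=2.009975; u=(-1.561460+11.753)/2.009975=5.070481, w=(-1.561460−11.753)/2.009975=-6.624191
k=1: b·v=2.02×3.316=6.698320; √(2b)=2.009975; u=(6.698320+(-22.426))/2.009975=-7.824813, w=(6.698320−(-22.426))/2.009975=14.489891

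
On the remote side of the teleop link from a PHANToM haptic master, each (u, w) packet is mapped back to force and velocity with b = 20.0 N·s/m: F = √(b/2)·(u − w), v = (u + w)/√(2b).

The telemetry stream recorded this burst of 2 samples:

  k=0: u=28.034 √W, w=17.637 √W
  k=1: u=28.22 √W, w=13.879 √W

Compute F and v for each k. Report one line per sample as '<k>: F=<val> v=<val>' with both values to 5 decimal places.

k=0: u−w=10.39700, u+w=45.67100; √(b/2)=3.16228, √(2b)=6.32456; F=3.16228×10.397=32.87820, v=45.67100/6.32456=7.22122
k=1: u−w=14.34100, u+w=42.09900; √(b/2)=3.16228, √(2b)=6.32456; F=3.16228×14.341=45.35022, v=42.09900/6.32456=6.65644

0: F=32.87820 v=7.22122
1: F=45.35022 v=6.65644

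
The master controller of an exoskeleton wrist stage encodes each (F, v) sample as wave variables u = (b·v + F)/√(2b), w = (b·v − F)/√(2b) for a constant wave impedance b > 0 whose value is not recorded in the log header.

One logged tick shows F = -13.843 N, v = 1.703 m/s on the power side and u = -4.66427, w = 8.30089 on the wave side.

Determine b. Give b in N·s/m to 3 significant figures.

b = 2.28 N·s/m

u + w = 3.6366;  u + w = √(2b)·v, so √(2b) = 3.6366/1.703 = 2.1354.
b = (√(2b))²/2 = 4.5600/2 = 2.2800.
(Check via u − w = 2F/√(2b): u − w = -12.9652, 2F/√(2b) = -12.9651.)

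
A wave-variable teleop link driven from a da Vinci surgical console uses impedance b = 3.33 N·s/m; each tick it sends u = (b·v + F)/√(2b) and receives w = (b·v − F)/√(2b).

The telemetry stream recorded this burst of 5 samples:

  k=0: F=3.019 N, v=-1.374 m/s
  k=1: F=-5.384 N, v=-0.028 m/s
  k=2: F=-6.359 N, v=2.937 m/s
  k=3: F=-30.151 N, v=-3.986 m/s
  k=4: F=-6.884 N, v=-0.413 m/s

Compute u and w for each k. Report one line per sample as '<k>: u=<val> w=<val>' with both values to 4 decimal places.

0: u=-0.6031 w=-2.9428
1: u=-2.1224 w=2.0501
2: u=1.3257 w=6.2538
3: u=-16.8266 w=6.5399
4: u=-3.2004 w=2.1346

k=0: b·v=3.33×(-1.374)=-4.5754; √(2b)=2.5807; u=(-4.5754+3.019)/2.5807=-0.6031, w=(-4.5754−3.019)/2.5807=-2.9428
k=1: b·v=3.33×(-0.028)=-0.0932; √(2b)=2.5807; u=(-0.0932+(-5.384))/2.5807=-2.1224, w=(-0.0932−(-5.384))/2.5807=2.0501
k=2: b·v=3.33×2.937=9.7802; √(2b)=2.5807; u=(9.7802+(-6.359))/2.5807=1.3257, w=(9.7802−(-6.359))/2.5807=6.2538
k=3: b·v=3.33×(-3.986)=-13.2734; √(2b)=2.5807; u=(-13.2734+(-30.151))/2.5807=-16.8266, w=(-13.2734−(-30.151))/2.5807=6.5399
k=4: b·v=3.33×(-0.413)=-1.3753; √(2b)=2.5807; u=(-1.3753+(-6.884))/2.5807=-3.2004, w=(-1.3753−(-6.884))/2.5807=2.1346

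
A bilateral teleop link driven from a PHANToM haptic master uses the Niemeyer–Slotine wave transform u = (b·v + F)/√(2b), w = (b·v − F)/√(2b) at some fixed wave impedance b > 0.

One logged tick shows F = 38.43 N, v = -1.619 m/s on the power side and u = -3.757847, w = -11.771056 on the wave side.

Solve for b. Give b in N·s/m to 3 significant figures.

b = 46 N·s/m

u + w = -15.528903;  u + w = √(2b)·v, so √(2b) = -15.528903/(-1.619) = 9.591663.
b = (√(2b))²/2 = 92.000006/2 = 46.000003.
(Check via u − w = 2F/√(2b): u − w = 8.013209, 2F/√(2b) = 8.013209.)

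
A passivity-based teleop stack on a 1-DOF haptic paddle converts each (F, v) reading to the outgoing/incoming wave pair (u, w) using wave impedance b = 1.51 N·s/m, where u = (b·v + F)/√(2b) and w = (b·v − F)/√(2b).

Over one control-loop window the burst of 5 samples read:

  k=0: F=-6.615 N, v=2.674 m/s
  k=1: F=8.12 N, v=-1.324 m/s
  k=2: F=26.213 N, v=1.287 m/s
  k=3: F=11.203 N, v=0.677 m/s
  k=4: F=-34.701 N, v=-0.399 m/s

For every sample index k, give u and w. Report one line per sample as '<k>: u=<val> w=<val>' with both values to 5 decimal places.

0: u=-1.48305 w=6.12996
1: u=3.52210 w=-5.82297
2: u=16.20217 w=-13.96560
3: u=7.03485 w=-5.85835
4: u=-20.31488 w=19.62149

k=0: b·v=1.51×2.674=4.03774; √(2b)=1.73781; u=(4.03774+(-6.615))/1.73781=-1.48305, w=(4.03774−(-6.615))/1.73781=6.12996
k=1: b·v=1.51×(-1.324)=-1.99924; √(2b)=1.73781; u=(-1.99924+8.12)/1.73781=3.52210, w=(-1.99924−8.12)/1.73781=-5.82297
k=2: b·v=1.51×1.287=1.94337; √(2b)=1.73781; u=(1.94337+26.213)/1.73781=16.20217, w=(1.94337−26.213)/1.73781=-13.96560
k=3: b·v=1.51×0.677=1.02227; √(2b)=1.73781; u=(1.02227+11.203)/1.73781=7.03485, w=(1.02227−11.203)/1.73781=-5.85835
k=4: b·v=1.51×(-0.399)=-0.60249; √(2b)=1.73781; u=(-0.60249+(-34.701))/1.73781=-20.31488, w=(-0.60249−(-34.701))/1.73781=19.62149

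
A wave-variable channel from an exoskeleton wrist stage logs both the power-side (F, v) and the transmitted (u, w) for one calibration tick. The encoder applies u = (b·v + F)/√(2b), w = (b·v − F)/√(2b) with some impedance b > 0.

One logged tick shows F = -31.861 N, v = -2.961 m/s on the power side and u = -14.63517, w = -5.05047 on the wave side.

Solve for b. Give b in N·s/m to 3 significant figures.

b = 22.1 N·s/m

u + w = -19.68564;  u + w = √(2b)·v, so √(2b) = -19.68564/(-2.961) = 6.64831.
b = (√(2b))²/2 = 44.20000/2 = 22.10000.
(Check via u − w = 2F/√(2b): u − w = -9.58470, 2F/√(2b) = -9.58469.)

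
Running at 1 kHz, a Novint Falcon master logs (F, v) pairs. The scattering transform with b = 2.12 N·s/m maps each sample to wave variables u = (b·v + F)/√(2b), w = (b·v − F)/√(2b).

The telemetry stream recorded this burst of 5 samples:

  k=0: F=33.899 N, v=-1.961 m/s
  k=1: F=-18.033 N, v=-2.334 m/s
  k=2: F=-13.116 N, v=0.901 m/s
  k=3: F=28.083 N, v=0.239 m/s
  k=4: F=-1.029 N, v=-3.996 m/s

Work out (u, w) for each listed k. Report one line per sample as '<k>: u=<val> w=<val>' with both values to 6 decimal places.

0: u=14.443837 w=-18.481783
1: u=-11.160599 w=6.354599
2: u=-5.442056 w=7.297329
3: u=13.884376 w=-13.392245
4: u=-4.613860 w=-3.614407

k=0: b·v=2.12×(-1.961)=-4.157320; √(2b)=2.059126; u=(-4.157320+33.899)/2.059126=14.443837, w=(-4.157320−33.899)/2.059126=-18.481783
k=1: b·v=2.12×(-2.334)=-4.948080; √(2b)=2.059126; u=(-4.948080+(-18.033))/2.059126=-11.160599, w=(-4.948080−(-18.033))/2.059126=6.354599
k=2: b·v=2.12×0.901=1.910120; √(2b)=2.059126; u=(1.910120+(-13.116))/2.059126=-5.442056, w=(1.910120−(-13.116))/2.059126=7.297329
k=3: b·v=2.12×0.239=0.506680; √(2b)=2.059126; u=(0.506680+28.083)/2.059126=13.884376, w=(0.506680−28.083)/2.059126=-13.392245
k=4: b·v=2.12×(-3.996)=-8.471520; √(2b)=2.059126; u=(-8.471520+(-1.029))/2.059126=-4.613860, w=(-8.471520−(-1.029))/2.059126=-3.614407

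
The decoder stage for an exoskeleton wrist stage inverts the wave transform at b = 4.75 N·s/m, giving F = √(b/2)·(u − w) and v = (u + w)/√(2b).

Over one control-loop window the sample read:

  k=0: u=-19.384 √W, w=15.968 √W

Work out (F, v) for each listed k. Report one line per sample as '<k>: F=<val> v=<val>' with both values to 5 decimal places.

0: F=-54.48109 v=-1.10830

k=0: u−w=-35.35200, u+w=-3.41600; √(b/2)=1.54110, √(2b)=3.08221; F=1.54110×(-35.352)=-54.48109, v=-3.41600/3.08221=-1.10830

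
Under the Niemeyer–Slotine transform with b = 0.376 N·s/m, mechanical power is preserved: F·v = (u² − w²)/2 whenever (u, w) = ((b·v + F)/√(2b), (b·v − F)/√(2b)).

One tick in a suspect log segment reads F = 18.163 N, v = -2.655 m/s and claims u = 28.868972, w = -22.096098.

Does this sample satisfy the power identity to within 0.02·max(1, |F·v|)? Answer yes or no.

F·v = 18.163×(-2.655) = -48.222765 W.
(u² − w²)/2 = (833.417544 − 488.237547)/2 = 172.589999 W.
|Δ| = 220.812764;  2% of max(1, |F·v|) = 0.964455.

no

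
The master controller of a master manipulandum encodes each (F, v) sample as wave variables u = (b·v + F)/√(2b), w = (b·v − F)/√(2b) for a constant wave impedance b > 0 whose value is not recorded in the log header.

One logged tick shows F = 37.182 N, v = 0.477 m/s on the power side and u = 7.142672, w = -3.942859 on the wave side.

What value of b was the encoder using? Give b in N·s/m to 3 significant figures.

b = 22.5 N·s/m

u + w = 3.199813;  u + w = √(2b)·v, so √(2b) = 3.199813/0.477 = 6.708203.
b = (√(2b))²/2 = 44.999992/2 = 22.499996.
(Check via u − w = 2F/√(2b): u − w = 11.085531, 2F/√(2b) = 11.085532.)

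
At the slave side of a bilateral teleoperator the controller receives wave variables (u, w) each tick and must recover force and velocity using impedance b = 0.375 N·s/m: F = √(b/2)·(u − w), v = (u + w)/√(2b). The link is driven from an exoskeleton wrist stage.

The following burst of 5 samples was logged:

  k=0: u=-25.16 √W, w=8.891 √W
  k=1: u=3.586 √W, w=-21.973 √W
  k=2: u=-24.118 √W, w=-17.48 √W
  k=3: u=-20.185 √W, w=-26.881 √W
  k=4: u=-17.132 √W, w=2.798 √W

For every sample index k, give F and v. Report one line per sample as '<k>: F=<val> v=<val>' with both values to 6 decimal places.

0: F=-14.744516 v=-18.785823
1: F=11.067372 v=-21.231479
2: F=-2.874338 v=-48.033233
3: F=2.899453 v=-54.347136
4: F=-8.629943 v=-16.551478

k=0: u−w=-34.051000, u+w=-16.269000; √(b/2)=0.433013, √(2b)=0.866025; F=0.433013×(-34.051)=-14.744516, v=-16.269000/0.866025=-18.785823
k=1: u−w=25.559000, u+w=-18.387000; √(b/2)=0.433013, √(2b)=0.866025; F=0.433013×25.559=11.067372, v=-18.387000/0.866025=-21.231479
k=2: u−w=-6.638000, u+w=-41.598000; √(b/2)=0.433013, √(2b)=0.866025; F=0.433013×(-6.638)=-2.874338, v=-41.598000/0.866025=-48.033233
k=3: u−w=6.696000, u+w=-47.066000; √(b/2)=0.433013, √(2b)=0.866025; F=0.433013×6.696=2.899453, v=-47.066000/0.866025=-54.347136
k=4: u−w=-19.930000, u+w=-14.334000; √(b/2)=0.433013, √(2b)=0.866025; F=0.433013×(-19.93)=-8.629943, v=-14.334000/0.866025=-16.551478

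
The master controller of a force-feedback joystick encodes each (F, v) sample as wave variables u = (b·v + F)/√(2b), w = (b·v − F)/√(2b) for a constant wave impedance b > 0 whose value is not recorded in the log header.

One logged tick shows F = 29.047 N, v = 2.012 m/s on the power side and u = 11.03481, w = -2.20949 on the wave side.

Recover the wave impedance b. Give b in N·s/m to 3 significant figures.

u + w = 8.8253;  u + w = √(2b)·v, so √(2b) = 8.8253/2.012 = 4.3863.
b = (√(2b))²/2 = 19.2400/2 = 9.6200.
(Check via u − w = 2F/√(2b): u − w = 13.2443, 2F/√(2b) = 13.2443.)

b = 9.62 N·s/m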